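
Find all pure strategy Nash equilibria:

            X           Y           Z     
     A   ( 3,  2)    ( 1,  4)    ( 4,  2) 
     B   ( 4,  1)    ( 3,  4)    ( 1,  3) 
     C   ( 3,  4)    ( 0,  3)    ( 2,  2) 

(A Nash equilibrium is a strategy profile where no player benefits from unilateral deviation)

Nash equilibrium: (B, Y)

Work:
Best responses:
  P1 vs X: payoffs [3, 4, 3] → best response B (payoff 4)
  P1 vs Y: payoffs [1, 3, 0] → best response B (payoff 3)
  P1 vs Z: payoffs [4, 1, 2] → best response A (payoff 4)
  P2 vs A: payoffs [2, 4, 2] → best response Y (payoff 4)
  P2 vs B: payoffs [1, 4, 3] → best response Y (payoff 4)
  P2 vs C: payoffs [4, 3, 2] → best response X (payoff 4)
Mutual best responses: (B,Y) → Nash equilibria.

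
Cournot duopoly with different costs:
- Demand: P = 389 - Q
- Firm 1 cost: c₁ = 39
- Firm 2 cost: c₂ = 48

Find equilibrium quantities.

q₁* = 119.67, q₂* = 110.67

Work:
Reaction: q₁ = (389 - 39 - q₂)/2
Reaction: q₂ = (389 - 48 - q₁)/2
Solve simultaneously:
q₁* = (389 - 2×39 + 48)/3 = 119.67
q₂* = (389 - 2×48 + 39)/3 = 110.67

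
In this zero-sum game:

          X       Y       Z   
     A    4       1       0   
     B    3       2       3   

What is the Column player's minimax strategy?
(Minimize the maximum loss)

Column should play Y, value = 2

Work:
Column player minimizes Row's maximum payoff:
Column X: max payoff to Row = 4
Column Y: max payoff to Row = 2
Column Z: max payoff to Row = 3
Minimum is 2, achieved by column Y.
Minimax strategy: Y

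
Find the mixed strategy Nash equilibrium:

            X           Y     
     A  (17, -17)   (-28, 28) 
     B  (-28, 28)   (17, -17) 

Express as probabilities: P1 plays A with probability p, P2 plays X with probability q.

p = 0.5, q = 0.5

Work:
Find probabilities that make opponent indifferent:
P2 chooses q to make P1 indifferent between A and B
P1 chooses p to make P2 indifferent between X and Y
Mixed NE: P1 plays (A: 0.5, B: 0.5), P2 plays (X: 0.5, Y: 0.5)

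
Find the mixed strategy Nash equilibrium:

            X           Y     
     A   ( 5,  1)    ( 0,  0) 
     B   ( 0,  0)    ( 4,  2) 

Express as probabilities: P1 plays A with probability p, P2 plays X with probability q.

p = 0.6667, q = 0.4444

Work:
Find probabilities that make opponent indifferent:
P2 chooses q to make P1 indifferent between A and B
P1 chooses p to make P2 indifferent between X and Y
Mixed NE: P1 plays (A: 0.6667, B: 0.3333), P2 plays (X: 0.4444, Y: 0.5556)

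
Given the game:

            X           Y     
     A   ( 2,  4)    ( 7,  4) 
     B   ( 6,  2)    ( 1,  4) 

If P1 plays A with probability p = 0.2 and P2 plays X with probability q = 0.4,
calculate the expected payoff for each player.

E[P1] = 3.4, E[P2] = 3.36

Work:
E[P1] = p·q·π₁(A,X) + p·(1-q)·π₁(A,Y) + (1-p)·q·π₁(B,X) + (1-p)·(1-q)·π₁(B,Y)
= 0.2·0.4·2 + 0.2·0.6·7 + 0.8·0.4·6 + 0.8·0.6·1
= 3.4

E[P2] = 3.36 (similar calculation)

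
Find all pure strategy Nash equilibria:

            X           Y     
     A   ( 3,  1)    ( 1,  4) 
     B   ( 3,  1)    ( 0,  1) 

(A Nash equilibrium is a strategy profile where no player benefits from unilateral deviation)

Nash equilibrium: (A, Y), (B, X)

Work:
Best responses:
  P1 vs X: payoffs [3, 3] → best response A/B (payoff 3)
  P1 vs Y: payoffs [1, 0] → best response A (payoff 1)
  P2 vs A: payoffs [1, 4] → best response Y (payoff 4)
  P2 vs B: payoffs [1, 1] → best response X/Y (payoff 1)
Mutual best responses: (A,Y), (B,X) → Nash equilibria.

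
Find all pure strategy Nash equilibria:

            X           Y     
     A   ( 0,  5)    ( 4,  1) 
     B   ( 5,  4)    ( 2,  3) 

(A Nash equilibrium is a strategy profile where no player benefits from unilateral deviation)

Nash equilibrium: (B, X)

Work:
Best responses:
  P1 vs X: payoffs [0, 5] → best response B (payoff 5)
  P1 vs Y: payoffs [4, 2] → best response A (payoff 4)
  P2 vs A: payoffs [5, 1] → best response X (payoff 5)
  P2 vs B: payoffs [4, 3] → best response X (payoff 4)
Mutual best responses: (B,X) → Nash equilibria.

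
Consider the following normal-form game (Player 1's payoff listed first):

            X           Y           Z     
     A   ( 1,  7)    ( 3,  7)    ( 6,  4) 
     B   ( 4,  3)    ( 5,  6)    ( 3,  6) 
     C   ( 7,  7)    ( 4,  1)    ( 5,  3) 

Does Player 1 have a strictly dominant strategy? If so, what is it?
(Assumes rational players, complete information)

No strictly dominant strategy exists for Player 1

Work:
A strategy strictly dominates another if it gives a strictly higher payoff against every opponent action. Compare each pair of P1's strategies column-by-column:
  A vs B: [1 vs 4, 3 vs 5, 6 vs 3] → A does not strictly dominate B (column X: 1 ≤ 4)
  A vs C: [1 vs 7, 3 vs 4, 6 vs 5] → A does not strictly dominate C (column X: 1 ≤ 7)
  B vs A: [4 vs 1, 5 vs 3, 3 vs 6] → B does not strictly dominate A (column Z: 3 ≤ 6)
  B vs C: [4 vs 7, 5 vs 4, 3 vs 5] → B does not strictly dominate C (column X: 4 ≤ 7)
  C vs A: [7 vs 1, 4 vs 3, 5 vs 6] → C does not strictly dominate A (column Z: 5 ≤ 6)
  C vs B: [7 vs 4, 4 vs 5, 5 vs 3] → C does not strictly dominate B (column Y: 4 ≤ 5)
No single strategy strictly dominates all others → no strictly dominant strategy.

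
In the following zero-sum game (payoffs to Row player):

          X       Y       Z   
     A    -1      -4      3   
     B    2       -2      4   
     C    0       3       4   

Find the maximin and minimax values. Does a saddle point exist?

Maximin = 0, Minimax = 2, Saddle: False

Work:
Row minimums: [-4, -2, 0] → maximin = 0
Column maximums: [2, 3, 4] → minimax = 2
No saddle point (maximin ≠ minimax). Mixed strategy needed.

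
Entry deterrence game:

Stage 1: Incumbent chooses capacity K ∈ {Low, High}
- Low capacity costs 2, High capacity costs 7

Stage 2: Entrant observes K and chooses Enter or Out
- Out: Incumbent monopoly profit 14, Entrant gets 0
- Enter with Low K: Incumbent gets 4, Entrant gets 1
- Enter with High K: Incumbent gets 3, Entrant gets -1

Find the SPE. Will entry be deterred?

SPE: (High, Enter|Low, Out|High); Entry deterred. Incumbent net profit = 7

Work:
After Low K: Entrant enters (1 > 0)
After High K: Entrant stays out (-1 < 0)
Incumbent: Low → 4−2=2, High → 14−7=7
Incumbent chooses High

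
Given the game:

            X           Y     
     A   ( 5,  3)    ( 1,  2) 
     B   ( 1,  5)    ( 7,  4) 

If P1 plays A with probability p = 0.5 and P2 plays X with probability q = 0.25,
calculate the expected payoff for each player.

E[P1] = 3.75, E[P2] = 3.25

Work:
E[P1] = p·q·π₁(A,X) + p·(1-q)·π₁(A,Y) + (1-p)·q·π₁(B,X) + (1-p)·(1-q)·π₁(B,Y)
= 0.5·0.25·5 + 0.5·0.75·1 + 0.5·0.25·1 + 0.5·0.75·7
= 3.75

E[P2] = 3.25 (similar calculation)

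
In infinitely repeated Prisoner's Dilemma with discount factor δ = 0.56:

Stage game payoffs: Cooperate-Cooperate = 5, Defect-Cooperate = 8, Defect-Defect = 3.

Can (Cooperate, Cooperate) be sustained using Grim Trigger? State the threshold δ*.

δ* = 0.6; since δ = 0.56 < 0.6, cooperation cannot be sustained

Work:
For Grim Trigger:
Cooperate forever: 5/(1-δ)
Defect then punished: 8 + 3·δ/(1-δ)
Need: 5/(1-δ) ≥ 8 + 3·δ/(1-δ)
Solving: δ ≥ (T-R)/(T-P) = (8-5)/(8-3) = 0.6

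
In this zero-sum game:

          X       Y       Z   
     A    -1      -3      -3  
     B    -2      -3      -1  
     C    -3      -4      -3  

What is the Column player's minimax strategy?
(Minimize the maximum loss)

Column should play Y, value = -3

Work:
Column player minimizes Row's maximum payoff:
Column X: max payoff to Row = -1
Column Y: max payoff to Row = -3
Column Z: max payoff to Row = -1
Minimum is -3, achieved by column Y.
Minimax strategy: Y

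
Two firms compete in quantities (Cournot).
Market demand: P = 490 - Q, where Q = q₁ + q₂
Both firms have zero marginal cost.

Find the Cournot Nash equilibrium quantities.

q₁* = q₂* = 163.33; P* = 163.33

Work:
Profit: π_i = P·q_i = (a - q_i - q_j)·q_i
FOC: ∂π_i/∂q_i = a - 2q_i - q_j = 0
Reaction function: q_i = (490 - q_j)/2
Symmetry: q* = 490/3 = 163.33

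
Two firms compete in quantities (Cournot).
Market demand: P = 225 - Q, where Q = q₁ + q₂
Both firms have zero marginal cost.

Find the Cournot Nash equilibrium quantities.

q₁* = q₂* = 75.0; P* = 75.0

Work:
Profit: π_i = P·q_i = (a - q_i - q_j)·q_i
FOC: ∂π_i/∂q_i = a - 2q_i - q_j = 0
Reaction function: q_i = (225 - q_j)/2
Symmetry: q* = 225/3 = 75.0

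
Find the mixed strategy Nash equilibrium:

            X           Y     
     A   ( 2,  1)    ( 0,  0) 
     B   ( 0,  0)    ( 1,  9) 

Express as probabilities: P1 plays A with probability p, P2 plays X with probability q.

p = 0.9, q = 0.3333

Work:
Find probabilities that make opponent indifferent:
P2 chooses q to make P1 indifferent between A and B
P1 chooses p to make P2 indifferent between X and Y
Mixed NE: P1 plays (A: 0.9, B: 0.1), P2 plays (X: 0.3333, Y: 0.6667)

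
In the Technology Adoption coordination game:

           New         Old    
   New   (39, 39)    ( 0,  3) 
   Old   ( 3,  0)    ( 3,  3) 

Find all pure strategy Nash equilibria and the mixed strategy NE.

Pure NE: (New, New) and (Old, Old); Mixed NE: p = 0.0769, q = 0.0769

Work:
Check pure NE:
(New, New): (39, 39) - no unilateral deviation beneficial
(Old, Old): (3, 3) - no unilateral deviation beneficial
Mixed NE: P1 plays New with p = 0.0769, P2 plays New with q = 0.0769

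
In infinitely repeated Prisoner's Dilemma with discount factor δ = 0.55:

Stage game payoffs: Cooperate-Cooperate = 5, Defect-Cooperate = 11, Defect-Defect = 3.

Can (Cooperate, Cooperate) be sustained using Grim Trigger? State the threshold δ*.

δ* = 0.75; since δ = 0.55 < 0.75, cooperation cannot be sustained

Work:
For Grim Trigger:
Cooperate forever: 5/(1-δ)
Defect then punished: 11 + 3·δ/(1-δ)
Need: 5/(1-δ) ≥ 11 + 3·δ/(1-δ)
Solving: δ ≥ (T-R)/(T-P) = (11-5)/(11-3) = 0.75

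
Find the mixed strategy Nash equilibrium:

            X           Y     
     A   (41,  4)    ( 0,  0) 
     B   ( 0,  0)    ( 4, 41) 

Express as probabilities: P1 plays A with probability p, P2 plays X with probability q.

p = 0.9111, q = 0.0889

Work:
Find probabilities that make opponent indifferent:
P2 chooses q to make P1 indifferent between A and B
P1 chooses p to make P2 indifferent between X and Y
Mixed NE: P1 plays (A: 0.9111, B: 0.0889), P2 plays (X: 0.0889, Y: 0.9111)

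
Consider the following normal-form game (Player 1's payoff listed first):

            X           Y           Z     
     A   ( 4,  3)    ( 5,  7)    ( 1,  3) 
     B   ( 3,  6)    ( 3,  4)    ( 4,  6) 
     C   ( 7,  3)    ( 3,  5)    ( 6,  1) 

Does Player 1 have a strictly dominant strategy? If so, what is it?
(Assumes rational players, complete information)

No strictly dominant strategy exists for Player 1

Work:
A strategy strictly dominates another if it gives a strictly higher payoff against every opponent action. Compare each pair of P1's strategies column-by-column:
  A vs B: [4 vs 3, 5 vs 3, 1 vs 4] → A does not strictly dominate B (column Z: 1 ≤ 4)
  A vs C: [4 vs 7, 5 vs 3, 1 vs 6] → A does not strictly dominate C (column X: 4 ≤ 7)
  B vs A: [3 vs 4, 3 vs 5, 4 vs 1] → B does not strictly dominate A (column X: 3 ≤ 4)
  B vs C: [3 vs 7, 3 vs 3, 4 vs 6] → B does not strictly dominate C (column X: 3 ≤ 7)
  C vs A: [7 vs 4, 3 vs 5, 6 vs 1] → C does not strictly dominate A (column Y: 3 ≤ 5)
  C vs B: [7 vs 3, 3 vs 3, 6 vs 4] → C does not strictly dominate B (column Y: 3 ≤ 3)
No single strategy strictly dominates all others → no strictly dominant strategy.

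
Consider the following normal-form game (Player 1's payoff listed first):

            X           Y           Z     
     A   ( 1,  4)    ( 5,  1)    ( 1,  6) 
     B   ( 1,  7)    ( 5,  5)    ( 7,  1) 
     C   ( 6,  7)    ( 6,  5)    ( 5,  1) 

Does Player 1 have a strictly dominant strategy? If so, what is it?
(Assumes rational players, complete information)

No strictly dominant strategy exists for Player 1

Work:
A strategy strictly dominates another if it gives a strictly higher payoff against every opponent action. Compare each pair of P1's strategies column-by-column:
  A vs B: [1 vs 1, 5 vs 5, 1 vs 7] → A does not strictly dominate B (column X: 1 ≤ 1)
  A vs C: [1 vs 6, 5 vs 6, 1 vs 5] → A does not strictly dominate C (column X: 1 ≤ 6)
  B vs A: [1 vs 1, 5 vs 5, 7 vs 1] → B does not strictly dominate A (column X: 1 ≤ 1)
  B vs C: [1 vs 6, 5 vs 6, 7 vs 5] → B does not strictly dominate C (column X: 1 ≤ 6)
  C vs A: [6 vs 1, 6 vs 5, 5 vs 1] → C strictly dominates A
  C vs B: [6 vs 1, 6 vs 5, 5 vs 7] → C does not strictly dominate B (column Z: 5 ≤ 7)
No single strategy strictly dominates all others → no strictly dominant strategy.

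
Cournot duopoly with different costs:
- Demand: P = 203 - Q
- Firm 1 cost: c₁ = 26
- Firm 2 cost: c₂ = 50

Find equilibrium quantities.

q₁* = 67.0, q₂* = 43.0

Work:
Reaction: q₁ = (203 - 26 - q₂)/2
Reaction: q₂ = (203 - 50 - q₁)/2
Solve simultaneously:
q₁* = (203 - 2×26 + 50)/3 = 67.0
q₂* = (203 - 2×50 + 26)/3 = 43.0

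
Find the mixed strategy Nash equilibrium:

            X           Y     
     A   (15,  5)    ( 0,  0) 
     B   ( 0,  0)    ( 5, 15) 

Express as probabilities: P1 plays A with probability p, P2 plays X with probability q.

p = 0.75, q = 0.25

Work:
Find probabilities that make opponent indifferent:
P2 chooses q to make P1 indifferent between A and B
P1 chooses p to make P2 indifferent between X and Y
Mixed NE: P1 plays (A: 0.75, B: 0.25), P2 plays (X: 0.25, Y: 0.75)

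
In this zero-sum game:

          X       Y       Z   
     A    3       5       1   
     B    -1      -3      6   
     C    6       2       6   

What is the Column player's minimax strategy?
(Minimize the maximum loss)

Column should play Y, value = 5

Work:
Column player minimizes Row's maximum payoff:
Column X: max payoff to Row = 6
Column Y: max payoff to Row = 5
Column Z: max payoff to Row = 6
Minimum is 5, achieved by column Y.
Minimax strategy: Y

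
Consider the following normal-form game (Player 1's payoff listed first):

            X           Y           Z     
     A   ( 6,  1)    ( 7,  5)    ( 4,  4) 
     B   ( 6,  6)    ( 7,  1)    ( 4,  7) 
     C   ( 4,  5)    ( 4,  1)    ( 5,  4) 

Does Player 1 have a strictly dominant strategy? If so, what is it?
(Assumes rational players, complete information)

No strictly dominant strategy exists for Player 1

Work:
A strategy strictly dominates another if it gives a strictly higher payoff against every opponent action. Compare each pair of P1's strategies column-by-column:
  A vs B: [6 vs 6, 7 vs 7, 4 vs 4] → A does not strictly dominate B (column X: 6 ≤ 6)
  A vs C: [6 vs 4, 7 vs 4, 4 vs 5] → A does not strictly dominate C (column Z: 4 ≤ 5)
  B vs A: [6 vs 6, 7 vs 7, 4 vs 4] → B does not strictly dominate A (column X: 6 ≤ 6)
  B vs C: [6 vs 4, 7 vs 4, 4 vs 5] → B does not strictly dominate C (column Z: 4 ≤ 5)
  C vs A: [4 vs 6, 4 vs 7, 5 vs 4] → C does not strictly dominate A (column X: 4 ≤ 6)
  C vs B: [4 vs 6, 4 vs 7, 5 vs 4] → C does not strictly dominate B (column X: 4 ≤ 6)
No single strategy strictly dominates all others → no strictly dominant strategy.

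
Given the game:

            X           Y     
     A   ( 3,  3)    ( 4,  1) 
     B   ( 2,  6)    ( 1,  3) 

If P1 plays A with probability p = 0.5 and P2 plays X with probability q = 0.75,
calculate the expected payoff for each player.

E[P1] = 2.5, E[P2] = 3.875

Work:
E[P1] = p·q·π₁(A,X) + p·(1-q)·π₁(A,Y) + (1-p)·q·π₁(B,X) + (1-p)·(1-q)·π₁(B,Y)
= 0.5·0.75·3 + 0.5·0.25·4 + 0.5·0.75·2 + 0.5·0.25·1
= 2.5

E[P2] = 3.875 (similar calculation)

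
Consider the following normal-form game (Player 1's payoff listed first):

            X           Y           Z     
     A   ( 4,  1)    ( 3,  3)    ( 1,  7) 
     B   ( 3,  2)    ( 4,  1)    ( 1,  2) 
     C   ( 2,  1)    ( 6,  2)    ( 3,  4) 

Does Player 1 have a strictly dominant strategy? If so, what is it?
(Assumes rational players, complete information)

No strictly dominant strategy exists for Player 1

Work:
A strategy strictly dominates another if it gives a strictly higher payoff against every opponent action. Compare each pair of P1's strategies column-by-column:
  A vs B: [4 vs 3, 3 vs 4, 1 vs 1] → A does not strictly dominate B (column Y: 3 ≤ 4)
  A vs C: [4 vs 2, 3 vs 6, 1 vs 3] → A does not strictly dominate C (column Y: 3 ≤ 6)
  B vs A: [3 vs 4, 4 vs 3, 1 vs 1] → B does not strictly dominate A (column X: 3 ≤ 4)
  B vs C: [3 vs 2, 4 vs 6, 1 vs 3] → B does not strictly dominate C (column Y: 4 ≤ 6)
  C vs A: [2 vs 4, 6 vs 3, 3 vs 1] → C does not strictly dominate A (column X: 2 ≤ 4)
  C vs B: [2 vs 3, 6 vs 4, 3 vs 1] → C does not strictly dominate B (column X: 2 ≤ 3)
No single strategy strictly dominates all others → no strictly dominant strategy.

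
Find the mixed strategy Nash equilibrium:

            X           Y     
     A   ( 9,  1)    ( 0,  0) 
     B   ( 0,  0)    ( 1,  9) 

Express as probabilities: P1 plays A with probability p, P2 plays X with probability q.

p = 0.9, q = 0.1

Work:
Find probabilities that make opponent indifferent:
P2 chooses q to make P1 indifferent between A and B
P1 chooses p to make P2 indifferent between X and Y
Mixed NE: P1 plays (A: 0.9, B: 0.1), P2 plays (X: 0.1, Y: 0.9)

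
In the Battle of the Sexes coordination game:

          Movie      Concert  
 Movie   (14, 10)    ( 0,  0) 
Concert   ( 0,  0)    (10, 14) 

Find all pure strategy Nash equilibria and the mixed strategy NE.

Pure NE: (Movie, Movie) and (Concert, Concert); Mixed NE: p = 0.5833, q = 0.4167

Work:
Check pure NE:
(Movie, Movie): (14, 10) - no unilateral deviation beneficial
(Concert, Concert): (10, 14) - no unilateral deviation beneficial
Mixed NE: P1 plays Movie with p = 0.5833, P2 plays Movie with q = 0.4167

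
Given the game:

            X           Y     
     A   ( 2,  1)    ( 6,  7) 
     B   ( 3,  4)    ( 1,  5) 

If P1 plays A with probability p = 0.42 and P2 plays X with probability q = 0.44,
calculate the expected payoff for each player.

E[P1] = 2.8712, E[P2] = 4.476

Work:
E[P1] = p·q·π₁(A,X) + p·(1-q)·π₁(A,Y) + (1-p)·q·π₁(B,X) + (1-p)·(1-q)·π₁(B,Y)
= 0.42·0.44·2 + 0.42·0.56·6 + 0.58·0.44·3 + 0.58·0.56·1
= 2.8712

E[P2] = 4.476 (similar calculation)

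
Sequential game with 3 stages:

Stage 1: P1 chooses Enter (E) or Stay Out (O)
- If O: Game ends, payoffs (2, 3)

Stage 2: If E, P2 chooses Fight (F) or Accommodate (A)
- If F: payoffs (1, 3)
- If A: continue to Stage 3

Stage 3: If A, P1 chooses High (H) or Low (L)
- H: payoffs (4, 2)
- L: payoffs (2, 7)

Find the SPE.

SPE: (O, F, H); Outcome (2, 3)

Work:
Stage 3: P1 chooses H (4 vs 2)
Stage 2: P2: F->3, A->2 (anticipating H). Choose F
Stage 1: P1: O->2, E->1 (anticipating F, H). Choose O
SPE path: O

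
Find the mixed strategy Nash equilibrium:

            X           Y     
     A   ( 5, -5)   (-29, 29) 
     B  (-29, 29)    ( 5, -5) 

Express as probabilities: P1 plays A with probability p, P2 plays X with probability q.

p = 0.5, q = 0.5

Work:
Find probabilities that make opponent indifferent:
P2 chooses q to make P1 indifferent between A and B
P1 chooses p to make P2 indifferent between X and Y
Mixed NE: P1 plays (A: 0.5, B: 0.5), P2 plays (X: 0.5, Y: 0.5)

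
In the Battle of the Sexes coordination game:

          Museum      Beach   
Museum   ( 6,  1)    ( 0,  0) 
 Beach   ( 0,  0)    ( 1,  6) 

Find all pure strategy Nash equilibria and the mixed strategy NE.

Pure NE: (Museum, Museum) and (Beach, Beach); Mixed NE: p = 0.8571, q = 0.1429

Work:
Check pure NE:
(Museum, Museum): (6, 1) - no unilateral deviation beneficial
(Beach, Beach): (1, 6) - no unilateral deviation beneficial
Mixed NE: P1 plays Museum with p = 0.8571, P2 plays Museum with q = 0.1429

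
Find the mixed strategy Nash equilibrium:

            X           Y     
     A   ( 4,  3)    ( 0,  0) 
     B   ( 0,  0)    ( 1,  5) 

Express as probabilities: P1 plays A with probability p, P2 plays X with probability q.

p = 0.625, q = 0.2

Work:
Find probabilities that make opponent indifferent:
P2 chooses q to make P1 indifferent between A and B
P1 chooses p to make P2 indifferent between X and Y
Mixed NE: P1 plays (A: 0.625, B: 0.375), P2 plays (X: 0.2, Y: 0.8)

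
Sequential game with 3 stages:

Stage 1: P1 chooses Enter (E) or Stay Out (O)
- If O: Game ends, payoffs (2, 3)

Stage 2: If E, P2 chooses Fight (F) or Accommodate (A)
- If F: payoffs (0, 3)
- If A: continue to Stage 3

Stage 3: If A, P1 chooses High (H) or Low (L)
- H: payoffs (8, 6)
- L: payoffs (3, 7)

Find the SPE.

SPE: (E, A, H); Outcome (8, 6)

Work:
Stage 3: P1 chooses H (8 vs 3)
Stage 2: P2: F->3, A->6 (anticipating H). Choose A
Stage 1: P1: O->2, E->8 (anticipating A, H). Choose E
SPE path: E -> A -> H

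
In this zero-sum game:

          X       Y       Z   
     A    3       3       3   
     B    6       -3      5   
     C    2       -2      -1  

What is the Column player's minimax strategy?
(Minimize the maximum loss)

Column should play Y, value = 3

Work:
Column player minimizes Row's maximum payoff:
Column X: max payoff to Row = 6
Column Y: max payoff to Row = 3
Column Z: max payoff to Row = 5
Minimum is 3, achieved by column Y.
Minimax strategy: Y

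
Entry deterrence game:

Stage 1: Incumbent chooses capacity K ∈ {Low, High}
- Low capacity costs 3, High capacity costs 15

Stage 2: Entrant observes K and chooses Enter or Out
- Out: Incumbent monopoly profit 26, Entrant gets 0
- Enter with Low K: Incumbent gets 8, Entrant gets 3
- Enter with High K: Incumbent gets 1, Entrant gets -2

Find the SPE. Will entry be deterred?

SPE: (High, Enter|Low, Out|High); Entry deterred. Incumbent net profit = 11

Work:
After Low K: Entrant enters (3 > 0)
After High K: Entrant stays out (-2 < 0)
Incumbent: Low → 8−3=5, High → 26−15=11
Incumbent chooses High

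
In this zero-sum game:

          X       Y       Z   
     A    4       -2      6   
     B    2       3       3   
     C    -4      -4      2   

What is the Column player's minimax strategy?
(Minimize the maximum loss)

Column should play Y, value = 3

Work:
Column player minimizes Row's maximum payoff:
Column X: max payoff to Row = 4
Column Y: max payoff to Row = 3
Column Z: max payoff to Row = 6
Minimum is 3, achieved by column Y.
Minimax strategy: Y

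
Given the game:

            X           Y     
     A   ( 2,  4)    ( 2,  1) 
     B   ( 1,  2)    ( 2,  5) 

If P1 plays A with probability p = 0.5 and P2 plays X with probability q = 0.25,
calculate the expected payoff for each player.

E[P1] = 1.875, E[P2] = 3.0

Work:
E[P1] = p·q·π₁(A,X) + p·(1-q)·π₁(A,Y) + (1-p)·q·π₁(B,X) + (1-p)·(1-q)·π₁(B,Y)
= 0.5·0.25·2 + 0.5·0.75·2 + 0.5·0.25·1 + 0.5·0.75·2
= 1.875

E[P2] = 3.0 (similar calculation)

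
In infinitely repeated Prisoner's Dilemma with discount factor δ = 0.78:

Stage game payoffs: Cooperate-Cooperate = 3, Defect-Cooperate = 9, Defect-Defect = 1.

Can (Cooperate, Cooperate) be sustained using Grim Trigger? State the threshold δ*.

δ* = 0.75; since δ = 0.78 ≥ 0.75, cooperation can be sustained

Work:
For Grim Trigger:
Cooperate forever: 3/(1-δ)
Defect then punished: 9 + 1·δ/(1-δ)
Need: 3/(1-δ) ≥ 9 + 1·δ/(1-δ)
Solving: δ ≥ (T-R)/(T-P) = (9-3)/(9-1) = 0.75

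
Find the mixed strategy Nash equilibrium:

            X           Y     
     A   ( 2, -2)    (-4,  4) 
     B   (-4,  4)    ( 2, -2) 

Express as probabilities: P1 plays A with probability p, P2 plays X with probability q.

p = 0.5, q = 0.5

Work:
Find probabilities that make opponent indifferent:
P2 chooses q to make P1 indifferent between A and B
P1 chooses p to make P2 indifferent between X and Y
Mixed NE: P1 plays (A: 0.5, B: 0.5), P2 plays (X: 0.5, Y: 0.5)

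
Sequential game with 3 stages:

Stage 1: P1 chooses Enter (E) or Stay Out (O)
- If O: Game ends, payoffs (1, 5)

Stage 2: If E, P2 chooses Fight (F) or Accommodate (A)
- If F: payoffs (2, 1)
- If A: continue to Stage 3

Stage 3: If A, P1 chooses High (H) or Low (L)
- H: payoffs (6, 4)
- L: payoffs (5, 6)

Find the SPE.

SPE: (E, A, H); Outcome (6, 4)

Work:
Stage 3: P1 chooses H (6 vs 5)
Stage 2: P2: F->1, A->4 (anticipating H). Choose A
Stage 1: P1: O->1, E->6 (anticipating A, H). Choose E
SPE path: E -> A -> H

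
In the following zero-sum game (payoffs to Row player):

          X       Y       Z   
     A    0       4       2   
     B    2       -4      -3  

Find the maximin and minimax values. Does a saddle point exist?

Maximin = 0, Minimax = 2, Saddle: False

Work:
Row minimums: [0, -4] → maximin = 0
Column maximums: [2, 4, 2] → minimax = 2
No saddle point (maximin ≠ minimax). Mixed strategy needed.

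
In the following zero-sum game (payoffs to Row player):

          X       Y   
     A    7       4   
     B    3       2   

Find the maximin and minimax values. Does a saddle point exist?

Maximin = 4, Minimax = 4, Saddle: True

Work:
Row minimums: [4, 2] → maximin = 4
Column maximums: [7, 4] → minimax = 4
Saddle point exists! Game value = 4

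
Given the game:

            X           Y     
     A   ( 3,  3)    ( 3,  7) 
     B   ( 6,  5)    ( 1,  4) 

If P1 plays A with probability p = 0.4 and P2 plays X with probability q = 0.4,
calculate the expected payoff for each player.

E[P1] = 3.0, E[P2] = 4.8

Work:
E[P1] = p·q·π₁(A,X) + p·(1-q)·π₁(A,Y) + (1-p)·q·π₁(B,X) + (1-p)·(1-q)·π₁(B,Y)
= 0.4·0.4·3 + 0.4·0.6·3 + 0.6·0.4·6 + 0.6·0.6·1
= 3.0

E[P2] = 4.8 (similar calculation)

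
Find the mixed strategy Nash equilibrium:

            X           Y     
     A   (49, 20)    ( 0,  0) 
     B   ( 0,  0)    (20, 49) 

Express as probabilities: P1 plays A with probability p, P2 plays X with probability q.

p = 0.7101, q = 0.2899

Work:
Find probabilities that make opponent indifferent:
P2 chooses q to make P1 indifferent between A and B
P1 chooses p to make P2 indifferent between X and Y
Mixed NE: P1 plays (A: 0.7101, B: 0.2899), P2 plays (X: 0.2899, Y: 0.7101)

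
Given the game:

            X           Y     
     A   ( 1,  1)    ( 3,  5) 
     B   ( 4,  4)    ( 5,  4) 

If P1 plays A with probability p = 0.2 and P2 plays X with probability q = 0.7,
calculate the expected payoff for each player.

E[P1] = 3.76, E[P2] = 3.64

Work:
E[P1] = p·q·π₁(A,X) + p·(1-q)·π₁(A,Y) + (1-p)·q·π₁(B,X) + (1-p)·(1-q)·π₁(B,Y)
= 0.2·0.7·1 + 0.2·0.3·3 + 0.8·0.7·4 + 0.8·0.3·5
= 3.76

E[P2] = 3.64 (similar calculation)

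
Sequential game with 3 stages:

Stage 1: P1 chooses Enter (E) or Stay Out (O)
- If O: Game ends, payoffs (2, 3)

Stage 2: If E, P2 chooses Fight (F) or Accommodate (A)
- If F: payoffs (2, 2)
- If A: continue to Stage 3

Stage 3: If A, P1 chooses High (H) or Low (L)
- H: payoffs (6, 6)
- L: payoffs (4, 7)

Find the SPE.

SPE: (E, A, H); Outcome (6, 6)

Work:
Stage 3: P1 chooses H (6 vs 4)
Stage 2: P2: F->2, A->6 (anticipating H). Choose A
Stage 1: P1: O->2, E->6 (anticipating A, H). Choose E
SPE path: E -> A -> H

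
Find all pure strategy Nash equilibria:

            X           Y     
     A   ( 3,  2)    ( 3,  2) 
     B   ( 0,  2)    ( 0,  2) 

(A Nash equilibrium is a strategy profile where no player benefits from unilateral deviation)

Nash equilibrium: (A, X), (A, Y)

Work:
Best responses:
  P1 vs X: payoffs [3, 0] → best response A (payoff 3)
  P1 vs Y: payoffs [3, 0] → best response A (payoff 3)
  P2 vs A: payoffs [2, 2] → best response X/Y (payoff 2)
  P2 vs B: payoffs [2, 2] → best response X/Y (payoff 2)
Mutual best responses: (A,X), (A,Y) → Nash equilibria.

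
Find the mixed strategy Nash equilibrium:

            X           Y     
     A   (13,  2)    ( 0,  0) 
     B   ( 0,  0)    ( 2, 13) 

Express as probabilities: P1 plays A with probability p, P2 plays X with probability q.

p = 0.8667, q = 0.1333

Work:
Find probabilities that make opponent indifferent:
P2 chooses q to make P1 indifferent between A and B
P1 chooses p to make P2 indifferent between X and Y
Mixed NE: P1 plays (A: 0.8667, B: 0.1333), P2 plays (X: 0.1333, Y: 0.8667)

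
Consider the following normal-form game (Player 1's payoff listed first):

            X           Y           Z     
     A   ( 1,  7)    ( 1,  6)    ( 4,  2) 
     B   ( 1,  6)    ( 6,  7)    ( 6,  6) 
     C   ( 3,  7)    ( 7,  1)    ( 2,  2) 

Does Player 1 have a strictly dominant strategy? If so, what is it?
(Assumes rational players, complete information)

No strictly dominant strategy exists for Player 1

Work:
A strategy strictly dominates another if it gives a strictly higher payoff against every opponent action. Compare each pair of P1's strategies column-by-column:
  A vs B: [1 vs 1, 1 vs 6, 4 vs 6] → A does not strictly dominate B (column X: 1 ≤ 1)
  A vs C: [1 vs 3, 1 vs 7, 4 vs 2] → A does not strictly dominate C (column X: 1 ≤ 3)
  B vs A: [1 vs 1, 6 vs 1, 6 vs 4] → B does not strictly dominate A (column X: 1 ≤ 1)
  B vs C: [1 vs 3, 6 vs 7, 6 vs 2] → B does not strictly dominate C (column X: 1 ≤ 3)
  C vs A: [3 vs 1, 7 vs 1, 2 vs 4] → C does not strictly dominate A (column Z: 2 ≤ 4)
  C vs B: [3 vs 1, 7 vs 6, 2 vs 6] → C does not strictly dominate B (column Z: 2 ≤ 6)
No single strategy strictly dominates all others → no strictly dominant strategy.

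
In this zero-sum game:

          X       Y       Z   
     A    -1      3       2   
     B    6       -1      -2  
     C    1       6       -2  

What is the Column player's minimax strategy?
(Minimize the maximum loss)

Column should play Z, value = 2

Work:
Column player minimizes Row's maximum payoff:
Column X: max payoff to Row = 6
Column Y: max payoff to Row = 6
Column Z: max payoff to Row = 2
Minimum is 2, achieved by column Z.
Minimax strategy: Z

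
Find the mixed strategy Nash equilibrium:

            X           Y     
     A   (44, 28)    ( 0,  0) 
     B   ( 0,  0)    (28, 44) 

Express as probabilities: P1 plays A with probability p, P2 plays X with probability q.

p = 0.6111, q = 0.3889

Work:
Find probabilities that make opponent indifferent:
P2 chooses q to make P1 indifferent between A and B
P1 chooses p to make P2 indifferent between X and Y
Mixed NE: P1 plays (A: 0.6111, B: 0.3889), P2 plays (X: 0.3889, Y: 0.6111)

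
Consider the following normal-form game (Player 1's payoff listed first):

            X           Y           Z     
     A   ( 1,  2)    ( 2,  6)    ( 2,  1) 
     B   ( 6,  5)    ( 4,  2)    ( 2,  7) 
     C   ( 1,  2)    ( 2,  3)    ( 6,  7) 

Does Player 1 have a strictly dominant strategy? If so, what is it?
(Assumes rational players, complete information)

No strictly dominant strategy exists for Player 1

Work:
A strategy strictly dominates another if it gives a strictly higher payoff against every opponent action. Compare each pair of P1's strategies column-by-column:
  A vs B: [1 vs 6, 2 vs 4, 2 vs 2] → A does not strictly dominate B (column X: 1 ≤ 6)
  A vs C: [1 vs 1, 2 vs 2, 2 vs 6] → A does not strictly dominate C (column X: 1 ≤ 1)
  B vs A: [6 vs 1, 4 vs 2, 2 vs 2] → B does not strictly dominate A (column Z: 2 ≤ 2)
  B vs C: [6 vs 1, 4 vs 2, 2 vs 6] → B does not strictly dominate C (column Z: 2 ≤ 6)
  C vs A: [1 vs 1, 2 vs 2, 6 vs 2] → C does not strictly dominate A (column X: 1 ≤ 1)
  C vs B: [1 vs 6, 2 vs 4, 6 vs 2] → C does not strictly dominate B (column X: 1 ≤ 6)
No single strategy strictly dominates all others → no strictly dominant strategy.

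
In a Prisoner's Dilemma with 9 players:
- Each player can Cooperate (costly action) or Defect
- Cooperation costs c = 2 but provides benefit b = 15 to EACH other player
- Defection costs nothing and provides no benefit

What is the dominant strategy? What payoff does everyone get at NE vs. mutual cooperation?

Dominant: Defect; NE payoff = 0; Coop payoff = 118

Work:
Defect dominates (saves cost c = 2, benefit to others is external)
NE: All defect → everyone gets 0
If all cooperate: each receives (8)×15 - 2 = 118
Social dilemma: 118 > 0 but NE gives 0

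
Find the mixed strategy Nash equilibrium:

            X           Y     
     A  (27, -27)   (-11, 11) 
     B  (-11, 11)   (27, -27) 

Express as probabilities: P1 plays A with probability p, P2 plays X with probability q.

p = 0.5, q = 0.5

Work:
Find probabilities that make opponent indifferent:
P2 chooses q to make P1 indifferent between A and B
P1 chooses p to make P2 indifferent between X and Y
Mixed NE: P1 plays (A: 0.5, B: 0.5), P2 plays (X: 0.5, Y: 0.5)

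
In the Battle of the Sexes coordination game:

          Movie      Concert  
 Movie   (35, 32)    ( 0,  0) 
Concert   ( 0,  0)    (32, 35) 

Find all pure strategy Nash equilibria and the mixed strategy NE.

Pure NE: (Movie, Movie) and (Concert, Concert); Mixed NE: p = 0.5224, q = 0.4776

Work:
Check pure NE:
(Movie, Movie): (35, 32) - no unilateral deviation beneficial
(Concert, Concert): (32, 35) - no unilateral deviation beneficial
Mixed NE: P1 plays Movie with p = 0.5224, P2 plays Movie with q = 0.4776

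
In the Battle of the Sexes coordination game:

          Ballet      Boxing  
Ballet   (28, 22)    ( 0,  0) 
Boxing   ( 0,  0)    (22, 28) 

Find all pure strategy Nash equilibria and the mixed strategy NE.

Pure NE: (Ballet, Ballet) and (Boxing, Boxing); Mixed NE: p = 0.56, q = 0.44

Work:
Check pure NE:
(Ballet, Ballet): (28, 22) - no unilateral deviation beneficial
(Boxing, Boxing): (22, 28) - no unilateral deviation beneficial
Mixed NE: P1 plays Ballet with p = 0.56, P2 plays Ballet with q = 0.44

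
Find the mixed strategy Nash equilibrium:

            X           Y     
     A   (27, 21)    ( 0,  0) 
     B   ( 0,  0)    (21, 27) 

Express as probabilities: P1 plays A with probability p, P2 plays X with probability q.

p = 0.5625, q = 0.4375

Work:
Find probabilities that make opponent indifferent:
P2 chooses q to make P1 indifferent between A and B
P1 chooses p to make P2 indifferent between X and Y
Mixed NE: P1 plays (A: 0.5625, B: 0.4375), P2 plays (X: 0.4375, Y: 0.5625)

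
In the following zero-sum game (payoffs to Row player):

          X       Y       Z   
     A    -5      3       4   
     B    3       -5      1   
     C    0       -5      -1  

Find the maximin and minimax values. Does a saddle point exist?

Maximin = -5, Minimax = 3, Saddle: False

Work:
Row minimums: [-5, -5, -5] → maximin = -5
Column maximums: [3, 3, 4] → minimax = 3
No saddle point (maximin ≠ minimax). Mixed strategy needed.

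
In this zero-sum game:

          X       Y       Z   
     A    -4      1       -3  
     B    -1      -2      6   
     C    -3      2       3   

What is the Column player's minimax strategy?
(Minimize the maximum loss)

Column should play X, value = -1

Work:
Column player minimizes Row's maximum payoff:
Column X: max payoff to Row = -1
Column Y: max payoff to Row = 2
Column Z: max payoff to Row = 6
Minimum is -1, achieved by column X.
Minimax strategy: X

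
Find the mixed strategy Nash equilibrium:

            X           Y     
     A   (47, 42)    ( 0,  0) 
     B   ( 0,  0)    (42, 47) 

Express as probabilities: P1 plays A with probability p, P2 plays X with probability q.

p = 0.5281, q = 0.4719

Work:
Find probabilities that make opponent indifferent:
P2 chooses q to make P1 indifferent between A and B
P1 chooses p to make P2 indifferent between X and Y
Mixed NE: P1 plays (A: 0.5281, B: 0.4719), P2 plays (X: 0.4719, Y: 0.5281)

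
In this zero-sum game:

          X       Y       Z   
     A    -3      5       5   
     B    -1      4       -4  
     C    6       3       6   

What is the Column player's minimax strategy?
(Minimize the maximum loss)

Column should play Y, value = 5

Work:
Column player minimizes Row's maximum payoff:
Column X: max payoff to Row = 6
Column Y: max payoff to Row = 5
Column Z: max payoff to Row = 6
Minimum is 5, achieved by column Y.
Minimax strategy: Y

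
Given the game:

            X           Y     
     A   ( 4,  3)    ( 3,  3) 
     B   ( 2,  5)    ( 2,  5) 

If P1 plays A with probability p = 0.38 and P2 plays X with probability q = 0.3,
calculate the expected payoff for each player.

E[P1] = 2.494, E[P2] = 4.24

Work:
E[P1] = p·q·π₁(A,X) + p·(1-q)·π₁(A,Y) + (1-p)·q·π₁(B,X) + (1-p)·(1-q)·π₁(B,Y)
= 0.38·0.3·4 + 0.38·0.7·3 + 0.62·0.3·2 + 0.62·0.7·2
= 2.494

E[P2] = 4.24 (similar calculation)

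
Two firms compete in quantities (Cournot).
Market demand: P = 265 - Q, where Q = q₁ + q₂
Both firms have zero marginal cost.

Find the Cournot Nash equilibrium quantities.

q₁* = q₂* = 88.33; P* = 88.33

Work:
Profit: π_i = P·q_i = (a - q_i - q_j)·q_i
FOC: ∂π_i/∂q_i = a - 2q_i - q_j = 0
Reaction function: q_i = (265 - q_j)/2
Symmetry: q* = 265/3 = 88.33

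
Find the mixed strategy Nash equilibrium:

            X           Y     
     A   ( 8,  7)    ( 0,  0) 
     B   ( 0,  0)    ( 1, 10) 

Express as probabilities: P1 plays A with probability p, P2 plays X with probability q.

p = 0.5882, q = 0.1111

Work:
Find probabilities that make opponent indifferent:
P2 chooses q to make P1 indifferent between A and B
P1 chooses p to make P2 indifferent between X and Y
Mixed NE: P1 plays (A: 0.5882, B: 0.4118), P2 plays (X: 0.1111, Y: 0.8889)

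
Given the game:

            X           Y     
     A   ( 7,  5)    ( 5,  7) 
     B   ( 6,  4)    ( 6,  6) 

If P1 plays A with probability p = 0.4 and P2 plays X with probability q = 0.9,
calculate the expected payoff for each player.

E[P1] = 6.32, E[P2] = 4.6

Work:
E[P1] = p·q·π₁(A,X) + p·(1-q)·π₁(A,Y) + (1-p)·q·π₁(B,X) + (1-p)·(1-q)·π₁(B,Y)
= 0.4·0.9·7 + 0.4·0.1·5 + 0.6·0.9·6 + 0.6·0.1·6
= 6.32

E[P2] = 4.6 (similar calculation)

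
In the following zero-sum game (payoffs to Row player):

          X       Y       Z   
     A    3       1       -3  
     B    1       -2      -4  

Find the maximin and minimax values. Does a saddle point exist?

Maximin = -3, Minimax = -3, Saddle: True

Work:
Row minimums: [-3, -4] → maximin = -3
Column maximums: [3, 1, -3] → minimax = -3
Saddle point exists! Game value = -3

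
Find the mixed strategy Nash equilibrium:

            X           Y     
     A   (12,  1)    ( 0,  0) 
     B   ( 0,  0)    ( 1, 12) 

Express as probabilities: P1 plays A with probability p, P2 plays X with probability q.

p = 0.9231, q = 0.0769

Work:
Find probabilities that make opponent indifferent:
P2 chooses q to make P1 indifferent between A and B
P1 chooses p to make P2 indifferent between X and Y
Mixed NE: P1 plays (A: 0.9231, B: 0.0769), P2 plays (X: 0.0769, Y: 0.9231)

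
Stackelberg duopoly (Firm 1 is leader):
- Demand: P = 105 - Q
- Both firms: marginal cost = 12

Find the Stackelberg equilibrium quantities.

q₁* (leader) = 46.5, q₂* (follower) = 23.25

Work:
Follower's reaction: q₂ = (a - c - q₁)/2
Leader substitutes: π₁ = q₁·(a - q₁ - (a-c-q₁)/2 - c)
FOC: q₁* = (105 - 12)/2 = 46.50
Then: q₂* = (105 - 12 - 46.5)/2 = 23.25
Leader has first-mover advantage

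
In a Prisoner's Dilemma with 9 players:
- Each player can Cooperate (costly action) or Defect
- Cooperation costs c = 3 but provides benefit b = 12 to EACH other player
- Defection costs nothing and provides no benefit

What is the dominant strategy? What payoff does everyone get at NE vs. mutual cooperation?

Dominant: Defect; NE payoff = 0; Coop payoff = 93

Work:
Defect dominates (saves cost c = 3, benefit to others is external)
NE: All defect → everyone gets 0
If all cooperate: each receives (8)×12 - 3 = 93
Social dilemma: 93 > 0 but NE gives 0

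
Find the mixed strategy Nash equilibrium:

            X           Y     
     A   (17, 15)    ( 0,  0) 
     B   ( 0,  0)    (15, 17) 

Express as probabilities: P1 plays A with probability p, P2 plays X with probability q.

p = 0.5312, q = 0.4688

Work:
Find probabilities that make opponent indifferent:
P2 chooses q to make P1 indifferent between A and B
P1 chooses p to make P2 indifferent between X and Y
Mixed NE: P1 plays (A: 0.5312, B: 0.4688), P2 plays (X: 0.4688, Y: 0.5312)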